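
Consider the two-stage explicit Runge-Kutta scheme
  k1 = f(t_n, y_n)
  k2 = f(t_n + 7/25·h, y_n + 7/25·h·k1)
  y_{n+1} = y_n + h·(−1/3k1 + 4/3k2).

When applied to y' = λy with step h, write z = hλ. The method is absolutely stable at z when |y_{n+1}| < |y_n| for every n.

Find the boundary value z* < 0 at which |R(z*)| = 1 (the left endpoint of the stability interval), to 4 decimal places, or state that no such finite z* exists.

left endpoint -2.6786.

Test eqn y'=λy, z=hλ:
  k1=λy_n ⇒ h·k1=z·y_n;  k2=λ(1+7/25z)y_n ⇒ h·k2=z(1+7/25z)y_n
  y_{n+1}/y_n = 1 − 1/3z + 4/3z(1+7/25z) = 1 + z + 28/75z²
  ⇒ R(z) = 1 + z + 28/75z².

Boundary: |R(x)|=1, x<0.
x=-1.47: |R|=0.3367
R=1: x+28/75x²=0 ⇒ x=−75/28=-2.6786; min R=1−1/(4·28/75)=0.3304>−1
Confirm numerically:
  x=-1.897: |R|=0.44648 <1
  x=-1.678: |R|=0.37319 <1
  x=-1.230: |R|=0.33482 <1
  x=-3.159: |R|=1.56660 >1
  x=-2.929: |R|=1.27384 >1
  x=-2.864: |R|=1.19827 >1
So |R|<1 on (-2.6786, 0).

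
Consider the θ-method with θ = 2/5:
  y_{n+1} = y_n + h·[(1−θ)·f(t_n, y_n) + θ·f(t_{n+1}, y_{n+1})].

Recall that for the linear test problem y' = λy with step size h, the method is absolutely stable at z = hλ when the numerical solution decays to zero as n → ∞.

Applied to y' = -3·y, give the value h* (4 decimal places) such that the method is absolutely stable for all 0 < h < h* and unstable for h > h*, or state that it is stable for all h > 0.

(-10.0000,0); λ=-3 ⇒ h* = (10)/3 = 3.3333.

On y'=λy, z=hλ:
  y_{n+1} = y_n + z·[3/5·y_n + 2/5·y_{n+1}] ⇒ (1 − 2/5z)y_{n+1} = (1 + 3/5z)y_n
  ⇒ R(z) = (1 + 3/5z)/(1 − 2/5z).

Boundary: |R(x)|=1, x<0.
x=-1.43: |R|=0.0903
R=−1: 1+3/5x = −1+2/5x ⇒ -1/5x=2 ⇒ x=2/(-1/5)=-10.0000
Confirm numerically:
  x=-8.622: |R|=0.93805 <1
  x=-8.391: |R|=0.92613 <1
  x=-6.332: |R|=0.79235 <1
  x=-5.298: |R|=0.69851 <1
  x=-10.574: |R|=1.02195 >1
  x=-10.353: |R|=1.01373 >1
  x=-10.088: |R|=1.00350 >1
So |R|<1 on (-10.0000, 0).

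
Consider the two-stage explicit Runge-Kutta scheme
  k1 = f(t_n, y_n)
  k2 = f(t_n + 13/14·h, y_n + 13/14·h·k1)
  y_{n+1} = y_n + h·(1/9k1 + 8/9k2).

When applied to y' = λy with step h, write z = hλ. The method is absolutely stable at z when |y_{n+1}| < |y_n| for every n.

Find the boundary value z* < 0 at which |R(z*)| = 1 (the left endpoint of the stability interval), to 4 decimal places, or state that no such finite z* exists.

z* = -1.2115.

On y'=λy, z=hλ:
  k1=λy_n ⇒ h·k1=z·y_n;  k2=λ(1+13/14z)y_n ⇒ h·k2=z(1+13/14z)y_n
  y_{n+1}/y_n = 1 + 1/9z + 8/9z(1+13/14z) = 1 + z + 52/63z²
  R(z) = 1 + z + 52/63z².

Boundary: |R(x)|=1, x<0.
x=-0.64: |R|=0.6981
R=1: x+52/63x²=0 ⇒ x=−63/52=-1.2115; min R=1−1/(4·52/63)=0.6971>−1
Confirm numerically:
  x=-0.861: |R|=0.75088 <1
  x=-0.852: |R|=0.74716 <1
  x=-0.803: |R|=0.72922 <1
  x=-0.536: |R|=0.70113 <1
  x=-1.765: |R|=1.80630 >1
  x=-1.684: |R|=1.65671 >1
  x=-1.373: |R|=1.18298 >1
Interval (-1.2115, 0).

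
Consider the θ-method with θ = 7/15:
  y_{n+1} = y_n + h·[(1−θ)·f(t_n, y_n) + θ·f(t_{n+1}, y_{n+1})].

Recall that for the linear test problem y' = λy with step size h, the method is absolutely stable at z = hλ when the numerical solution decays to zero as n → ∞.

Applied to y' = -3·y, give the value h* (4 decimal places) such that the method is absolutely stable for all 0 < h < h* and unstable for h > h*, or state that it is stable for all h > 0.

(-30.0000,0); λ=-3 ⇒ h* = (30)/3 = 10.0000.

With y'=λy (z=hλ):
  y_{n+1} = y_n + z·[8/15·y_n + 7/15·y_{n+1}] ⇒ (1 − 7/15z)y_{n+1} = (1 + 8/15z)y_n
  R(z) = (1 + 8/15z)/(1 − 7/15z).

Need |R(x)|<1, x<0.
x=-1.38: |R|=0.1606
R=−1: 1+8/15x = −1+7/15x ⇒ -1/15x=2 ⇒ x=2/(-1/15)=-30.0000
Confirm numerically:
  x=-29.246: |R|=0.99657 <1
  x=-28.935: |R|=0.99510 <1
  x=-25.917: |R|=0.97921 <1
  x=-13.021: |R|=0.84004 <1
  x=-30.573: |R|=1.00250 >1
  x=-30.397: |R|=1.00174 >1
Stable set (-30.0000, 0).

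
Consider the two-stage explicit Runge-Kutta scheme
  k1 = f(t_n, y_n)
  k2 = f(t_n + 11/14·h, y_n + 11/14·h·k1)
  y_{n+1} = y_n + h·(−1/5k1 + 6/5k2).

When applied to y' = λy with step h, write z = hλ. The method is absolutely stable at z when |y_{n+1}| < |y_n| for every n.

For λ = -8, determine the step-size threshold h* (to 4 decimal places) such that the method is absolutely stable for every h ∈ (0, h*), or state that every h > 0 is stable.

On y'=λy, z=hλ:
  k1=λy_n ⇒ h·k1=z·y_n;  k2=λ(1+11/14z)y_n ⇒ h·k2=z(1+11/14z)y_n
  y_{n+1}/y_n = 1 − 1/5z + 6/5z(1+11/14z) = 1 + z + 33/35z²
  so R(z) = 1 + z + 33/35z².

Find x<0 with |R(x)|<1.
x=-0.45: |R|=0.7409
R=1: x+33/35x²=0 ⇒ x=−35/33=-1.0606; min R=1−1/(4·33/35)=0.7348>−1
Confirm numerically:
  x=-0.965: |R|=0.91301 <1
  x=-0.883: |R|=0.85214 <1
  x=-0.806: |R|=0.80651 <1
  x=-0.620: |R|=0.74243 <1
  x=-1.619: |R|=1.85238 >1
  x=-1.614: |R|=1.84214 >1
Stable set (-1.0606, 0).

(-1.0606,0); λ=-8 ⇒ h* = (35/33)/8 = 0.1326.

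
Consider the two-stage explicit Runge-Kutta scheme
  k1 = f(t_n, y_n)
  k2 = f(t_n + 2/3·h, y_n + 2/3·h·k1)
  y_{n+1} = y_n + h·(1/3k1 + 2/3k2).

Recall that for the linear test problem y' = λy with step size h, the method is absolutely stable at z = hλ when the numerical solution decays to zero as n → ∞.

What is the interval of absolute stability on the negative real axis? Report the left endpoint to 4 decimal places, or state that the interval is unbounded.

On y'=λy, z=hλ:
  k1=λy_n ⇒ h·k1=z·y_n;  k2=λ(1+2/3z)y_n ⇒ h·k2=z(1+2/3z)y_n
  y_{n+1}/y_n = 1 + 1/3z + 2/3z(1+2/3z) = 1 + z + 4/9z²
  so R(z) = 1 + z + 4/9z².

Find x<0 with |R(x)|<1.
x=-1: |R|=0.4444
R=1: x+4/9x²=0 ⇒ x=−9/4=-2.2500; min R=1−1/(4·4/9)=0.4375>−1
Confirm numerically:
  x=-2.203: |R|=0.95398 <1
  x=-1.968: |R|=0.75334 <1
  x=-1.414: |R|=0.47462 <1
  x=-1.323: |R|=0.45492 <1
  x=-2.517: |R|=1.29868 >1
  x=-2.347: |R|=1.10118 >1
  x=-2.283: |R|=1.03348 >1
Stable set (-2.2500, 0).

(-2.2500, 0).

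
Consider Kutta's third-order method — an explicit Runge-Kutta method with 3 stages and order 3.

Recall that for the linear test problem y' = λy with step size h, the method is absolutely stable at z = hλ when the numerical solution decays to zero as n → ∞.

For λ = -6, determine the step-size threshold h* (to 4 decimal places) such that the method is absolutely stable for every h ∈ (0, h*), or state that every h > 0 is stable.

Test eqn y'=λy, z=hλ:
  order 3, 3-stage ⇒ R(z)=1+z+z^2/2+z^3/6
  (e.g. R(-1.38)=0.13419, |R|=0.13419)

Boundary: |R(x)|=1, x<0.
x=-1.38: |R|=0.1342
|R(-2.26)|=0.6301 |R(-1.85)|=0.1940 |R(-1.83)|=0.1770
Bisect:
  x_lo=-2.8746 |R|=1.7019  x_hi=-0.2953 |R|=0.7440
  mid=-1.58497 |R|=0.00748 →hi
  mid=-2.22979 |R|=0.59154 →hi
  mid=-2.55219 |R|=1.06605 →lo
  mid=-2.39099 |R|=0.81072 →hi
  mid=-2.47159 |R|=0.93361 →hi
  mid=-2.51189 |R|=0.99860 →hi
  mid=-2.53204 |R|=1.03201 →lo
  ...
  [-2.51284,-2.51268] ⇒ x*=-2.5127
So |R|<1 on (-2.5127, 0).

(-2.5127,0); λ=-6 ⇒ h* = 0.4188.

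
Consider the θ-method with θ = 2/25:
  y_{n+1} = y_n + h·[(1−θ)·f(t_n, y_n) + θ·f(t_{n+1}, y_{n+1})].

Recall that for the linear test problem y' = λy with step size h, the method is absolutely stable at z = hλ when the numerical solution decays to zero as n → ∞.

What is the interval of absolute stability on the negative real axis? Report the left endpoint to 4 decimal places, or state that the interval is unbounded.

Test eqn y'=λy, z=hλ:
  y_{n+1} = y_n + z·[23/25·y_n + 2/25·y_{n+1}] ⇒ (1 − 2/25z)y_{n+1} = (1 + 23/25z)y_n
  ⇒ R(z) = (1 + 23/25z)/(1 − 2/25z).

Find x<0 with |R(x)|<1.
x=-1.47: |R|=0.3153
R=−1: 1+23/25x = −1+2/25x ⇒ -21/25x=2 ⇒ x=2/(-21/25)=-2.3810
Confirm numerically:
  x=-2.069: |R|=0.77517 <1
  x=-2.005: |R|=0.72785 <1
  x=-1.242: |R|=0.12975 <1
  x=-2.829: |R|=1.30690 >1
  x=-2.758: |R|=1.25947 >1
Interval (-2.3810, 0).

z∈(-2.3810,0).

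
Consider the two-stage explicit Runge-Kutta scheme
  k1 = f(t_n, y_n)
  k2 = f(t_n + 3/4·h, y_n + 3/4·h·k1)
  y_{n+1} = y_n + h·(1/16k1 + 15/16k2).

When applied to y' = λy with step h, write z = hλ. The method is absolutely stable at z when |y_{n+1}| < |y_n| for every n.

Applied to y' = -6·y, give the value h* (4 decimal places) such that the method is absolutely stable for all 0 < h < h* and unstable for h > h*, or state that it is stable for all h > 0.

(-1.4222,0); λ=-6 ⇒ h* = (64/45)/6 = 0.2370.

With y'=λy (z=hλ):
  k1=λy_n ⇒ h·k1=z·y_n;  k2=λ(1+3/4z)y_n ⇒ h·k2=z(1+3/4z)y_n
  y_{n+1}/y_n = 1 + 1/16z + 15/16z(1+3/4z) = 1 + z + 45/64z²
  Hence R(z) = 1 + z + 45/64z².

Solve |R(x)|<1 on ℝ⁻.
x=-1.03: |R|=0.7159
R=1: x+45/64x²=0 ⇒ x=−64/45=-1.4222; min R=1−1/(4·45/64)=0.6444>−1
Confirm numerically:
  x=-1.342: |R|=0.92430 <1
  x=-1.211: |R|=0.82015 <1
  x=-1.073: |R|=0.73653 <1
  x=-0.852: |R|=0.65840 <1
  x=-1.957: |R|=1.73586 >1
  x=-1.679: |R|=1.30314 >1
  x=-1.482: |R|=1.06229 >1
So |R|<1 on (-1.4222, 0).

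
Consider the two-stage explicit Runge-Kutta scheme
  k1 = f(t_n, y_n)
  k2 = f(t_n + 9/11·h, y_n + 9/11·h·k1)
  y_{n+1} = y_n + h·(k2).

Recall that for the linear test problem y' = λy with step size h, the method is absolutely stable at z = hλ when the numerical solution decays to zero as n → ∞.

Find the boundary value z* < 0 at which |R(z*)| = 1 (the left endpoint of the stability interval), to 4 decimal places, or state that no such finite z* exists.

left endpoint -1.2222.

With y'=λy (z=hλ):
  k1=λy_n ⇒ h·k1=z·y_n;  k2=λ(1+9/11z)y_n ⇒ h·k2=z(1+9/11z)y_n
  y_{n+1}/y_n = 1 + z(1+9/11z) = 1 + z + 9/11z²
  ⇒ R(z) = 1 + z + 9/11z².

Boundary: |R(x)|=1, x<0.
x=-0.32: |R|=0.7638
R=1: x+9/11x²=0 ⇒ x=−11/9=-1.2222; min R=1−1/(4·9/11)=0.6944>−1
Confirm numerically:
  x=-1.127: |R|=0.91220 <1
  x=-1.053: |R|=0.85421 <1
  x=-0.624: |R|=0.69458 <1
  x=-0.600: |R|=0.69455 <1
  x=-1.503: |R|=1.34528 >1
  x=-1.306: |R|=1.08952 >1
So |R|<1 on (-1.2222, 0).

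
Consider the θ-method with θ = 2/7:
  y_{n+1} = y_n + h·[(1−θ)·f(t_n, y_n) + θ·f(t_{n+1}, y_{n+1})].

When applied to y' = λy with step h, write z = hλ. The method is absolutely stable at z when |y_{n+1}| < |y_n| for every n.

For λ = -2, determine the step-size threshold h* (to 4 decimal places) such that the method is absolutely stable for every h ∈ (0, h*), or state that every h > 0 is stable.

On y'=λy, z=hλ:
  y_{n+1} = y_n + z·[5/7·y_n + 2/7·y_{n+1}] ⇒ (1 − 2/7z)y_{n+1} = (1 + 5/7z)y_n
  ⇒ R(z) = (1 + 5/7z)/(1 − 2/7z).

Find x<0 with |R(x)|<1.
x=-1.41: |R|=0.0051
R=−1: 1+5/7x = −1+2/7x ⇒ -3/7x=2 ⇒ x=2/(-3/7)=-4.6667
Confirm numerically:
  x=-4.397: |R|=0.94878 <1
  x=-3.884: |R|=0.84101 <1
  x=-2.074: |R|=0.30230 <1
  x=-4.834: |R|=1.03012 >1
  x=-4.762: |R|=1.01731 >1
Interval (-4.6667, 0).

(-4.6667,0); λ=-2 ⇒ h* = (14/3)/2 = 2.3333.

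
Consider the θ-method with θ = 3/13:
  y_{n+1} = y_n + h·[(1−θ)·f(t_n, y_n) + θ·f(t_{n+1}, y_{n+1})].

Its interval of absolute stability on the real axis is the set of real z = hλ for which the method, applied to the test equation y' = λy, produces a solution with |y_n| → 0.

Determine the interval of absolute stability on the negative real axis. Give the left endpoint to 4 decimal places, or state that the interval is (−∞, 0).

With y'=λy (z=hλ):
  y_{n+1} = y_n + z·[10/13·y_n + 3/13·y_{n+1}] ⇒ (1 − 3/13z)y_{n+1} = (1 + 10/13z)y_n
  ⇒ R(z) = (1 + 10/13z)/(1 − 3/13z).

Need |R(x)|<1, x<0.
x=-0.68: |R|=0.4122
R=−1: 1+10/13x = −1+3/13x ⇒ -7/13x=2 ⇒ x=2/(-7/13)=-3.7143
Confirm numerically:
  x=-3.268: |R|=0.86301 <1
  x=-2.889: |R|=0.73337 <1
  x=-2.490: |R|=0.58134 <1
  x=-1.501: |R|=0.11484 <1
  x=-4.225: |R|=1.13924 >1
  x=-4.201: |R|=1.13307 >1
  x=-3.923: |R|=1.05899 >1
Stable set (-3.7143, 0).

z∈(-3.7143,0).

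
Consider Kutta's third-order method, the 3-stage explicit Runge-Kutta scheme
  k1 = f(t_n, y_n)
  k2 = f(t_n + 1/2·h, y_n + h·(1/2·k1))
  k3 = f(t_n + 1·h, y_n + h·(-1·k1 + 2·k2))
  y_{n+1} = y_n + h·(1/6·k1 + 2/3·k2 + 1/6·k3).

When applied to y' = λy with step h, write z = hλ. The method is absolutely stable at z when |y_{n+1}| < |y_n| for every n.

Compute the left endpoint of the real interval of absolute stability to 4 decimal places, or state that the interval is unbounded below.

With y'=λy (z=hλ):
  order 3, 3-stage ⇒ R(z)=1+z+z^2/2+z^3/6
  (e.g. R(-1.46)=0.08711, |R|=0.08711)

Need |R(x)|<1, x<0.
x=-1.46: |R|=0.0871
|R(-1.08)|=0.2932 |R(-0.99)|=0.3383 |R(-0.64)|=0.5211
Bisect:
  x_lo=-2.8573 |R|=1.6632  x_hi=-0.1247 |R|=0.8828
  mid=-1.49100 |R|=0.06811 →hi
  mid=-2.17416 |R|=0.52354 →hi
  mid=-2.51574 |R|=1.00493 →lo
  mid=-2.34495 |R|=0.74461 →hi
  mid=-2.43034 |R|=0.86956 →hi
  mid=-2.47304 |R|=0.93590 →hi
  mid=-2.49439 |R|=0.97007 →hi
  mid=-2.50506 |R|=0.98741 →hi
  mid=-2.51040 |R|=0.99615 →hi
  ...
  [-2.51290,-2.51273] ⇒ x*=-2.5127
Stable set (-2.5127, 0).

left endpoint -2.5127.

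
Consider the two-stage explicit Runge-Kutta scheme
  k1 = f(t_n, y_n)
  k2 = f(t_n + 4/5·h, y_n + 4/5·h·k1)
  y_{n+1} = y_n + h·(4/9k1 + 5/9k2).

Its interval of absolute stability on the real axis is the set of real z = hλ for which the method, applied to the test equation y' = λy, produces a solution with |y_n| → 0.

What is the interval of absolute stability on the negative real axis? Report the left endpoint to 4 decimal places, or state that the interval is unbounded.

z∈(-2.2500,0).

On y'=λy, z=hλ:
  k1=λy_n ⇒ h·k1=z·y_n;  k2=λ(1+4/5z)y_n ⇒ h·k2=z(1+4/5z)y_n
  y_{n+1}/y_n = 1 + 4/9z + 5/9z(1+4/5z) = 1 + z + 4/9z²
  Hence R(z) = 1 + z + 4/9z².

Boundary: |R(x)|=1, x<0.
x=-0.42: |R|=0.6584
R=1: x+4/9x²=0 ⇒ x=−9/4=-2.2500; min R=1−1/(4·4/9)=0.4375>−1
Confirm numerically:
  x=-1.756: |R|=0.61446 <1
  x=-1.540: |R|=0.51404 <1
  x=-1.327: |R|=0.45564 <1
  x=-2.579: |R|=1.37711 >1
  x=-2.533: |R|=1.31860 >1
Stable set (-2.2500, 0).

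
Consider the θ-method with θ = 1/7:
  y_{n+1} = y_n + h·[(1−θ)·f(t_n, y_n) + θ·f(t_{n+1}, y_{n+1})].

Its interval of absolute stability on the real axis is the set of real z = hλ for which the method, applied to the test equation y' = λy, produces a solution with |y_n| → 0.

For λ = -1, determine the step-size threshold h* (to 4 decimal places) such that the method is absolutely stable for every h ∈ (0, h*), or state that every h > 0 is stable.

Set f=λy, z=hλ:
  y_{n+1} = y_n + z·[6/7·y_n + 1/7·y_{n+1}] ⇒ (1 − 1/7z)y_{n+1} = (1 + 6/7z)y_n
  ⇒ R(z) = (1 + 6/7z)/(1 − 1/7z).

Solve |R(x)|<1 on ℝ⁻.
x=-0.94: |R|=0.1713
R=−1: 1+6/7x = −1+1/7x ⇒ -5/7x=2 ⇒ x=2/(-5/7)=-2.8000
Confirm numerically:
  x=-1.830: |R|=0.45074 <1
  x=-1.777: |R|=0.41723 <1
  x=-1.340: |R|=0.12470 <1
  x=-1.308: |R|=0.10207 <1
  x=-3.251: |R|=1.21998 >1
  x=-3.039: |R|=1.11904 >1
So |R|<1 on (-2.8000, 0).

(-2.8000,0); λ=-1 ⇒ h* = (14/5)/1 = 2.8000.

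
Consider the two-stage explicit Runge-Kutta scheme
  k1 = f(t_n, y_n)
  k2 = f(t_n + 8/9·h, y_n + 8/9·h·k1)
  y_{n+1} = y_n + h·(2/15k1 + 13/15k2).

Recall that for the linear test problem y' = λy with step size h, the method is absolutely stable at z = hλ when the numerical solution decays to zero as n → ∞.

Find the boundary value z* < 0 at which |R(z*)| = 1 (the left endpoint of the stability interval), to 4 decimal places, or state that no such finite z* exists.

z* = -1.2981.

Test eqn y'=λy, z=hλ:
  k1=λy_n ⇒ h·k1=z·y_n;  k2=λ(1+8/9z)y_n ⇒ h·k2=z(1+8/9z)y_n
  y_{n+1}/y_n = 1 + 2/15z + 13/15z(1+8/9z) = 1 + z + 104/135z²
  R(z) = 1 + z + 104/135z².

Need |R(x)|<1, x<0.
x=-1.48: |R|=1.2074
R=1: x+104/135x²=0 ⇒ x=−135/104=-1.2981; min R=1−1/(4·104/135)=0.6755>−1
Confirm numerically:
  x=-1.042: |R|=0.79444 <1
  x=-0.725: |R|=0.67993 <1
  x=-0.672: |R|=0.67589 <1
  x=-0.647: |R|=0.67548 <1
  x=-1.781: |R|=1.66258 >1
  x=-1.769: |R|=1.64177 >1
So |R|<1 on (-1.2981, 0).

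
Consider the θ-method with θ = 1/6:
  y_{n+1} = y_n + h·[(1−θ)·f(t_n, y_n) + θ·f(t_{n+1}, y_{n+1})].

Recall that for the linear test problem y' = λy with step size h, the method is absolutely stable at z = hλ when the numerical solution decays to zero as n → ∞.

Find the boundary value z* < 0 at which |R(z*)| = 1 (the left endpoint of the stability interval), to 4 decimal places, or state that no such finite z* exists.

z* = -3.0000.

On y'=λy, z=hλ:
  y_{n+1} = y_n + z·[5/6·y_n + 1/6·y_{n+1}] ⇒ (1 − 1/6z)y_{n+1} = (1 + 5/6z)y_n
  so R(z) = (1 + 5/6z)/(1 − 1/6z).

Solve |R(x)|<1 on ℝ⁻.
x=-0.96: |R|=0.1724
R=−1: 1+5/6x = −1+1/6x ⇒ -2/3x=2 ⇒ x=2/(-2/3)=-3.0000
Confirm numerically:
  x=-2.016: |R|=0.50898 <1
  x=-1.700: |R|=0.32468 <1
  x=-1.377: |R|=0.11997 <1
  x=-1.231: |R|=0.02144 <1
  x=-3.413: |R|=1.17550 >1
  x=-3.118: |R|=1.05177 >1
Interval (-3.0000, 0).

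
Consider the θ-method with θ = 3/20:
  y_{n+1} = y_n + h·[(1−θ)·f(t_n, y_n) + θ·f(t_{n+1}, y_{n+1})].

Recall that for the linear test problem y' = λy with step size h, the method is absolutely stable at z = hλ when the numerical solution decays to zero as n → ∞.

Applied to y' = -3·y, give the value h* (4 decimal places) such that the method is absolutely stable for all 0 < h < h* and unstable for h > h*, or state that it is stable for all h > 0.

Test eqn y'=λy, z=hλ:
  y_{n+1} = y_n + z·[17/20·y_n + 3/20·y_{n+1}] ⇒ (1 − 3/20z)y_{n+1} = (1 + 17/20z)y_n
  ⇒ R(z) = (1 + 17/20z)/(1 − 3/20z).

Boundary: |R(x)|=1, x<0.
x=-1.57: |R|=0.2707
R=−1: 1+17/20x = −1+3/20x ⇒ -7/10x=2 ⇒ x=2/(-7/10)=-2.8571
Confirm numerically:
  x=-1.979: |R|=0.52601 <1
  x=-1.872: |R|=0.46159 <1
  x=-1.165: |R|=0.00830 <1
  x=-3.320: |R|=1.21629 >1
  x=-3.148: |R|=1.13830 >1
  x=-2.908: |R|=1.02479 >1
So |R|<1 on (-2.8571, 0).

(-2.8571,0); λ=-3 ⇒ h* = (20/7)/3 = 0.9524.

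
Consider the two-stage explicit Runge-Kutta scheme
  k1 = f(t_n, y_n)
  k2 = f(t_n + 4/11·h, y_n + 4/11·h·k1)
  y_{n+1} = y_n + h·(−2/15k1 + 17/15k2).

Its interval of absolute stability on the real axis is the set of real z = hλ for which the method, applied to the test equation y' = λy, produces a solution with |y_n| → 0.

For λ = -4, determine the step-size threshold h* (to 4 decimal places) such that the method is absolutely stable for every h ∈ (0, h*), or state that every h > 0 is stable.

(-2.4265,0); λ=-4 ⇒ h* = (165/68)/4 = 0.6066.

Test eqn y'=λy, z=hλ:
  k1=λy_n ⇒ h·k1=z·y_n;  k2=λ(1+4/11z)y_n ⇒ h·k2=z(1+4/11z)y_n
  y_{n+1}/y_n = 1 − 2/15z + 17/15z(1+4/11z) = 1 + z + 68/165z²
  so R(z) = 1 + z + 68/165z².

Boundary: |R(x)|=1, x<0.
x=-0.37: |R|=0.6864
R=1: x+68/165x²=0 ⇒ x=−165/68=-2.4265; min R=1−1/(4·68/165)=0.3934>−1
Confirm numerically:
  x=-2.297: |R|=0.87744 <1
  x=-1.513: |R|=0.43042 <1
  x=-1.375: |R|=0.40417 <1
  x=-2.797: |R|=1.42711 >1
  x=-2.748: |R|=1.36413 >1
Stable set (-2.4265, 0).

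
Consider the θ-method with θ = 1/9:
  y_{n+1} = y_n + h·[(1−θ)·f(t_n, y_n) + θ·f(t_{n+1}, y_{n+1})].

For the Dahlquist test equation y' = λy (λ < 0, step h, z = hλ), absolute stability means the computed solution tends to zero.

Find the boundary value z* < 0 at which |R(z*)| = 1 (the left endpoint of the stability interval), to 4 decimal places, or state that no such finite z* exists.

left endpoint -2.5714.

On y'=λy, z=hλ:
  y_{n+1} = y_n + z·[8/9·y_n + 1/9·y_{n+1}] ⇒ (1 − 1/9z)y_{n+1} = (1 + 8/9z)y_n
  so R(z) = (1 + 8/9z)/(1 − 1/9z).

Find x<0 with |R(x)|<1.
x=-0.81: |R|=0.2569
R=−1: 1+8/9x = −1+1/9x ⇒ -7/9x=2 ⇒ x=2/(-7/9)=-2.5714
Confirm numerically:
  x=-1.762: |R|=0.47352 <1
  x=-1.262: |R|=0.10680 <1
  x=-1.155: |R|=0.02363 <1
  x=-1.112: |R|=0.01028 <1
  x=-3.134: |R|=1.32454 >1
  x=-2.698: |R|=1.07574 >1
  x=-2.636: |R|=1.03884 >1
So |R|<1 on (-2.5714, 0).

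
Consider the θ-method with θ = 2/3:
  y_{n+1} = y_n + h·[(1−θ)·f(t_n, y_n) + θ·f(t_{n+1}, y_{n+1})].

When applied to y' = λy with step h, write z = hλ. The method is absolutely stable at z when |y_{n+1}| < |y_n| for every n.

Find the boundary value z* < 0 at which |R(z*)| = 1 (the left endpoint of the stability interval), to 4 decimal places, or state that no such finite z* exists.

Test eqn y'=λy, z=hλ:
  y_{n+1} = y_n + z·[1/3·y_n + 2/3·y_{n+1}] ⇒ (1 − 2/3z)y_{n+1} = (1 + 1/3z)y_n
  R(z) = (1 + 1/3z)/(1 − 2/3z).

Find x<0 with |R(x)|<1.
x=-0.94: |R|=0.4221
x=-2: |R|=0.1429
x=-10: |R|=0.3043
x=-100: |R|=0.4778
θ=2/3≥1/2 ⇒ |1+1/3x|<|1−2/3x| ∀x<0 ⇒ stable on all of ℝ⁻.

unbounded; (−∞, 0).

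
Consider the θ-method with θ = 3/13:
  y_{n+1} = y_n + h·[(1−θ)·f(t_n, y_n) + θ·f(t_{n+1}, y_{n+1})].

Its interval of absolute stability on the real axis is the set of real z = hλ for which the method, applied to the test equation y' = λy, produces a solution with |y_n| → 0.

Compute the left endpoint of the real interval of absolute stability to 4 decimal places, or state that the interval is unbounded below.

With y'=λy (z=hλ):
  y_{n+1} = y_n + z·[10/13·y_n + 3/13·y_{n+1}] ⇒ (1 − 3/13z)y_{n+1} = (1 + 10/13z)y_n
  R(z) = (1 + 10/13z)/(1 − 3/13z).

Find x<0 with |R(x)|<1.
x=-1.04: |R|=0.1613
R=−1: 1+10/13x = −1+3/13x ⇒ -7/13x=2 ⇒ x=2/(-7/13)=-3.7143
Confirm numerically:
  x=-3.542: |R|=0.94895 <1
  x=-3.431: |R|=0.91487 <1
  x=-3.232: |R|=0.85125 <1
  x=-1.949: |R|=0.34435 <1
  x=-4.268: |R|=1.15021 >1
  x=-4.226: |R|=1.13950 >1
  x=-3.849: |R|=1.03842 >1
Interval (-3.7143, 0).

z* = -3.7143.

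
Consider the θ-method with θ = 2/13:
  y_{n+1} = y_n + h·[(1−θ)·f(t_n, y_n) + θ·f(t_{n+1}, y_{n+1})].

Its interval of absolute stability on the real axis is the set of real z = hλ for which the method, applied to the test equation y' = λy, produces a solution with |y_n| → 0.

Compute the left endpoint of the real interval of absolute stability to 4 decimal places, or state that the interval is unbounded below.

z* = -2.8889.

With y'=λy (z=hλ):
  y_{n+1} = y_n + z·[11/13·y_n + 2/13·y_{n+1}] ⇒ (1 − 2/13z)y_{n+1} = (1 + 11/13z)y_n
  Hence R(z) = (1 + 11/13z)/(1 − 2/13z).

Need |R(x)|<1, x<0.
x=-1.62: |R|=0.2968
R=−1: 1+11/13x = −1+2/13x ⇒ -9/13x=2 ⇒ x=2/(-9/13)=-2.8889
Confirm numerically:
  x=-2.608: |R|=0.86122 <1
  x=-2.144: |R|=0.61222 <1
  x=-1.390: |R|=0.14512 <1
  x=-1.380: |R|=0.13832 <1
  x=-3.020: |R|=1.06197 >1
  x=-2.988: |R|=1.04701 >1
Interval (-2.8889, 0).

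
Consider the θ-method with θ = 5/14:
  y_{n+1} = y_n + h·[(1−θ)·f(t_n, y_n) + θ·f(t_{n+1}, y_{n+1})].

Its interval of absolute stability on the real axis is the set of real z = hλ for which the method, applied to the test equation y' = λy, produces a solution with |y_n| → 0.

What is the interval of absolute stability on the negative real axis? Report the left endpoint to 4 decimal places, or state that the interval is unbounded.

On y'=λy, z=hλ:
  y_{n+1} = y_n + z·[9/14·y_n + 5/14·y_{n+1}] ⇒ (1 − 5/14z)y_{n+1} = (1 + 9/14z)y_n
  Hence R(z) = (1 + 9/14z)/(1 − 5/14z).

Solve |R(x)|<1 on ℝ⁻.
x=-1.69: |R|=0.0539
R=−1: 1+9/14x = −1+5/14x ⇒ -2/7x=2 ⇒ x=2/(-2/7)=-7.0000
Confirm numerically:
  x=-5.364: |R|=0.83969 <1
  x=-4.830: |R|=0.77248 <1
  x=-4.398: |R|=0.71081 <1
  x=-7.357: |R|=1.02812 >1
  x=-7.196: |R|=1.01569 >1
Stable set (-7.0000, 0).

(-7.0000, 0).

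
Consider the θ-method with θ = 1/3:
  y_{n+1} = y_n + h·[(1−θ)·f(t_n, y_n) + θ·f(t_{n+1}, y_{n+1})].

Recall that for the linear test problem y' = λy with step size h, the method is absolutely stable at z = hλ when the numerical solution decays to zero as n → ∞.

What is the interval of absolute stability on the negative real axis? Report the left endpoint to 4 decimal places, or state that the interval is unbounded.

z∈(-6.0000,0).

Set f=λy, z=hλ:
  y_{n+1} = y_n + z·[2/3·y_n + 1/3·y_{n+1}] ⇒ (1 − 1/3z)y_{n+1} = (1 + 2/3z)y_n
  R(z) = (1 + 2/3z)/(1 − 1/3z).

Boundary: |R(x)|=1, x<0.
x=-0.44: |R|=0.6163
R=−1: 1+2/3x = −1+1/3x ⇒ -1/3x=2 ⇒ x=2/(-1/3)=-6.0000
Confirm numerically:
  x=-3.923: |R|=0.69999 <1
  x=-3.789: |R|=0.67433 <1
  x=-3.442: |R|=0.60292 <1
  x=-6.592: |R|=1.06172 >1
  x=-6.229: |R|=1.02481 >1
  x=-6.073: |R|=1.00805 >1
So |R|<1 on (-6.0000, 0).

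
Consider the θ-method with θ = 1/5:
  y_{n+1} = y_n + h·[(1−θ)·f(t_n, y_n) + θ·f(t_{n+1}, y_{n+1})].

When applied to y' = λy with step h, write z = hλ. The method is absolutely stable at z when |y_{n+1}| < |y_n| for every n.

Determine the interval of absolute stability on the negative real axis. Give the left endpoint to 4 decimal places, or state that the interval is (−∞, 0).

Test eqn y'=λy, z=hλ:
  y_{n+1} = y_n + z·[4/5·y_n + 1/5·y_{n+1}] ⇒ (1 − 1/5z)y_{n+1} = (1 + 4/5z)y_n
  Hence R(z) = (1 + 4/5z)/(1 − 1/5z).

Solve |R(x)|<1 on ℝ⁻.
x=-1.01: |R|=0.1597
R=−1: 1+4/5x = −1+1/5x ⇒ -3/5x=2 ⇒ x=2/(-3/5)=-3.3333
Confirm numerically:
  x=-2.526: |R|=0.67818 <1
  x=-2.455: |R|=0.64655 <1
  x=-2.334: |R|=0.59122 <1
  x=-3.807: |R|=1.16135 >1
  x=-3.526: |R|=1.06779 >1
  x=-3.379: |R|=1.01635 >1
Stable set (-3.3333, 0).

(-3.3333, 0).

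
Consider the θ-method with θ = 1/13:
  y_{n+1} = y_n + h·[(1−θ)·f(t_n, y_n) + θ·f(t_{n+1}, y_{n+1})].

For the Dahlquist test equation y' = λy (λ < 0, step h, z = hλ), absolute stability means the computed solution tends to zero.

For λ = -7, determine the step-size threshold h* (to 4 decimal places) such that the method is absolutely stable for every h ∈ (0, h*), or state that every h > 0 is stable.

Test eqn y'=λy, z=hλ:
  y_{n+1} = y_n + z·[12/13·y_n + 1/13·y_{n+1}] ⇒ (1 − 1/13z)y_{n+1} = (1 + 12/13z)y_n
  so R(z) = (1 + 12/13z)/(1 − 1/13z).

Boundary: |R(x)|=1, x<0.
x=-0.41: |R|=0.6025
R=−1: 1+12/13x = −1+1/13x ⇒ -11/13x=2 ⇒ x=2/(-11/13)=-2.3636
Confirm numerically:
  x=-2.230: |R|=0.90348 <1
  x=-2.148: |R|=0.84341 <1
  x=-1.083: |R|=0.00028 <1
  x=-2.950: |R|=1.40439 >1
  x=-2.758: |R|=1.27529 >1
  x=-2.455: |R|=1.06503 >1
Stable set (-2.3636, 0).

(-2.3636,0); λ=-7 ⇒ h* = (26/11)/7 = 0.3377.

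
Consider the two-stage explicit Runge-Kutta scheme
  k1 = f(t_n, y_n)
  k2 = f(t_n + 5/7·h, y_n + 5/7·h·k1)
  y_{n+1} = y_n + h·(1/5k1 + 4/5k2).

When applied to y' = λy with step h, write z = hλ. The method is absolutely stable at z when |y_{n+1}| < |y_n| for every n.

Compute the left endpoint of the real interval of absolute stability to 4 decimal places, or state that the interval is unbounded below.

left endpoint -1.7500.

With y'=λy (z=hλ):
  k1=λy_n ⇒ h·k1=z·y_n;  k2=λ(1+5/7z)y_n ⇒ h·k2=z(1+5/7z)y_n
  y_{n+1}/y_n = 1 + 1/5z + 4/5z(1+5/7z) = 1 + z + 4/7z²
  Hence R(z) = 1 + z + 4/7z².

Need |R(x)|<1, x<0.
x=-0.53: |R|=0.6305
R=1: x+4/7x²=0 ⇒ x=−7/4=-1.7500; min R=1−1/(4·4/7)=0.5625>−1
Confirm numerically:
  x=-1.723: |R|=0.97342 <1
  x=-1.712: |R|=0.96283 <1
  x=-1.453: |R|=0.75341 <1
  x=-1.353: |R|=0.69306 <1
  x=-2.206: |R|=1.57482 >1
  x=-1.937: |R|=1.20698 >1
Stable set (-1.7500, 0).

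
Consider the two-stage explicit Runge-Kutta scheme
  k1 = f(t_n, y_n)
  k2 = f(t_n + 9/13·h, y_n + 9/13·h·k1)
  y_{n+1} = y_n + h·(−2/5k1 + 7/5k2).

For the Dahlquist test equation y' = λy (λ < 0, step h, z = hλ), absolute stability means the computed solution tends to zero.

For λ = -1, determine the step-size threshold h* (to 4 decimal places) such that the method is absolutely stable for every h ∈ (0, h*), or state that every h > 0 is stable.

(-1.0317,0); λ=-1 ⇒ h* = (65/63)/1 = 1.0317.

Test eqn y'=λy, z=hλ:
  k1=λy_n ⇒ h·k1=z·y_n;  k2=λ(1+9/13z)y_n ⇒ h·k2=z(1+9/13z)y_n
  y_{n+1}/y_n = 1 − 2/5z + 7/5z(1+9/13z) = 1 + z + 63/65z²
  so R(z) = 1 + z + 63/65z².

Need |R(x)|<1, x<0.
x=-0.34: |R|=0.7720
R=1: x+63/65x²=0 ⇒ x=−65/63=-1.0317; min R=1−1/(4·63/65)=0.7421>−1
Confirm numerically:
  x=-0.972: |R|=0.94371 <1
  x=-0.765: |R|=0.80222 <1
  x=-0.596: |R|=0.74829 <1
  x=-1.425: |R|=1.54314 >1
  x=-1.104: |R|=1.07731 >1
Interval (-1.0317, 0).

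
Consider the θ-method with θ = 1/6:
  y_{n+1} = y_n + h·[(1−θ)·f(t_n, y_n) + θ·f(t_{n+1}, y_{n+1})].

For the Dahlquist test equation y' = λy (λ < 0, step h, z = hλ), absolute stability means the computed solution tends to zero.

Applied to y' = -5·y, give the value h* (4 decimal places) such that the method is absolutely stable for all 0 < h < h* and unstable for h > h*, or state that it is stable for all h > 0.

(-3.0000,0); λ=-5 ⇒ h* = (3)/5 = 0.6000.

With y'=λy (z=hλ):
  y_{n+1} = y_n + z·[5/6·y_n + 1/6·y_{n+1}] ⇒ (1 − 1/6z)y_{n+1} = (1 + 5/6z)y_n
  ⇒ R(z) = (1 + 5/6z)/(1 − 1/6z).

Boundary: |R(x)|=1, x<0.
x=-0.86: |R|=0.2478
R=−1: 1+5/6x = −1+1/6x ⇒ -2/3x=2 ⇒ x=2/(-2/3)=-3.0000
Confirm numerically:
  x=-2.611: |R|=0.81930 <1
  x=-1.842: |R|=0.40933 <1
  x=-1.618: |R|=0.27435 <1
  x=-3.555: |R|=1.23234 >1
  x=-3.370: |R|=1.15795 >1
  x=-3.158: |R|=1.06901 >1
So |R|<1 on (-3.0000, 0).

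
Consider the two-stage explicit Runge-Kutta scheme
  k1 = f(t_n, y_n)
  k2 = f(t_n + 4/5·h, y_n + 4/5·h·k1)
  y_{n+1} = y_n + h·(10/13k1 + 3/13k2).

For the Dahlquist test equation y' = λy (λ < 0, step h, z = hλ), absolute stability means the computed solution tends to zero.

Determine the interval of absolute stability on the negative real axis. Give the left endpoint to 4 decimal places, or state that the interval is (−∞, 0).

(-5.4167, 0).

With y'=λy (z=hλ):
  k1=λy_n ⇒ h·k1=z·y_n;  k2=λ(1+4/5z)y_n ⇒ h·k2=z(1+4/5z)y_n
  y_{n+1}/y_n = 1 + 10/13z + 3/13z(1+4/5z) = 1 + z + 12/65z²
  R(z) = 1 + z + 12/65z².

Find x<0 with |R(x)|<1.
x=-1.05: |R|=0.1535
R=1: x+12/65x²=0 ⇒ x=−65/12=-5.4167; min R=1−1/(4·12/65)=-0.3542>−1
Confirm numerically:
  x=-5.368: |R|=0.95177 <1
  x=-4.098: |R|=0.00236 <1
  x=-3.064: |R|=0.33081 <1
  x=-2.663: |R|=0.35379 <1
  x=-5.563: |R|=1.15029 >1
  x=-5.547: |R|=1.13347 >1
So |R|<1 on (-5.4167, 0).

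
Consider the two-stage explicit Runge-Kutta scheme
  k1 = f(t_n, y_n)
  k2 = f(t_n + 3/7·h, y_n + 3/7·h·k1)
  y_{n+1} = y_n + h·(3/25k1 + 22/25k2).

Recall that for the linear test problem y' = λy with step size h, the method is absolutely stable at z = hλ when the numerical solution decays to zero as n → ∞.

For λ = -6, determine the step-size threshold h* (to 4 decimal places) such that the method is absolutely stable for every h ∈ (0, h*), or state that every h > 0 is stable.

With y'=λy (z=hλ):
  k1=λy_n ⇒ h·k1=z·y_n;  k2=λ(1+3/7z)y_n ⇒ h·k2=z(1+3/7z)y_n
  y_{n+1}/y_n = 1 + 3/25z + 22/25z(1+3/7z) = 1 + z + 66/175z²
  so R(z) = 1 + z + 66/175z².

Boundary: |R(x)|=1, x<0.
x=-1.34: |R|=0.3372
R=1: x+66/175x²=0 ⇒ x=−175/66=-2.6515; min R=1−1/(4·66/175)=0.3371>−1
Confirm numerically:
  x=-2.533: |R|=0.88678 <1
  x=-2.286: |R|=0.68487 <1
  x=-2.042: |R|=0.53060 <1
  x=-1.527: |R|=0.35239 <1
  x=-3.109: |R|=1.53642 >1
  x=-2.806: |R|=1.16349 >1
  x=-2.771: |R|=1.12487 >1
Interval (-2.6515, 0).

(-2.6515,0); λ=-6 ⇒ h* = (175/66)/6 = 0.4419.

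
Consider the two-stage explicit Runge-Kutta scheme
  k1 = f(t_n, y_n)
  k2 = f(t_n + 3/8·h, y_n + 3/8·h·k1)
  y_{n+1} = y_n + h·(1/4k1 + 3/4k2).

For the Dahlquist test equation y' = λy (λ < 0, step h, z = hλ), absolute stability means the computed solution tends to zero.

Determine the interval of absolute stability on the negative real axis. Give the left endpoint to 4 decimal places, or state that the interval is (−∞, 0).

z∈(-3.5556,0).

Test eqn y'=λy, z=hλ:
  k1=λy_n ⇒ h·k1=z·y_n;  k2=λ(1+3/8z)y_n ⇒ h·k2=z(1+3/8z)y_n
  y_{n+1}/y_n = 1 + 1/4z + 3/4z(1+3/8z) = 1 + z + 9/32z²
  ⇒ R(z) = 1 + z + 9/32z².

Solve |R(x)|<1 on ℝ⁻.
x=-0.53: |R|=0.5490
R=1: x+9/32x²=0 ⇒ x=−32/9=-3.5556; min R=1−1/(4·9/32)=0.1111>−1
Confirm numerically:
  x=-2.618: |R|=0.30967 <1
  x=-2.290: |R|=0.18490 <1
  x=-2.171: |R|=0.15460 <1
  x=-4.050: |R|=1.56320 >1
  x=-3.928: |R|=1.41146 >1
So |R|<1 on (-3.5556, 0).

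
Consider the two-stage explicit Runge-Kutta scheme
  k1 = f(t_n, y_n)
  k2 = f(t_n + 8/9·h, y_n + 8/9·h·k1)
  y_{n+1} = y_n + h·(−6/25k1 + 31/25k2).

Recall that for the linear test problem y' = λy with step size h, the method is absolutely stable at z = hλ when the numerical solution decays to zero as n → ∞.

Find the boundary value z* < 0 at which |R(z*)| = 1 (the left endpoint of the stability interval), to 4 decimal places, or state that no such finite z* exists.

z* = -0.9073.

Set f=λy, z=hλ:
  k1=λy_n ⇒ h·k1=z·y_n;  k2=λ(1+8/9z)y_n ⇒ h·k2=z(1+8/9z)y_n
  y_{n+1}/y_n = 1 − 6/25z + 31/25z(1+8/9z) = 1 + z + 248/225z²
  Hence R(z) = 1 + z + 248/225z².

Boundary: |R(x)|=1, x<0.
x=-1.77: |R|=2.6832
R=1: x+248/225x²=0 ⇒ x=−225/248=-0.9073; min R=1−1/(4·248/225)=0.7732>−1
Confirm numerically:
  x=-0.868: |R|=0.96244 <1
  x=-0.822: |R|=0.92275 <1
  x=-0.638: |R|=0.81065 <1
  x=-0.386: |R|=0.77823 <1
  x=-1.377: |R|=1.71296 >1
  x=-0.934: |R|=1.02753 >1
So |R|<1 on (-0.9073, 0).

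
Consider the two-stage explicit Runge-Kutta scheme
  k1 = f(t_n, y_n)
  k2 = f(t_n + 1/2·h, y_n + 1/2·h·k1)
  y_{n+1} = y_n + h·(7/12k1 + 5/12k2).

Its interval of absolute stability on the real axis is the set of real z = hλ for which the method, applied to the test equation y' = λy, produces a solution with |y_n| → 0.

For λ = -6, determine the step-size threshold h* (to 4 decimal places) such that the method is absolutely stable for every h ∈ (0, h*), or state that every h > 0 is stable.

(-4.8000,0); λ=-6 ⇒ h* = (24/5)/6 = 0.8000.

Set f=λy, z=hλ:
  k1=λy_n ⇒ h·k1=z·y_n;  k2=λ(1+1/2z)y_n ⇒ h·k2=z(1+1/2z)y_n
  y_{n+1}/y_n = 1 + 7/12z + 5/12z(1+1/2z) = 1 + z + 5/24z²
  R(z) = 1 + z + 5/24z².

Boundary: |R(x)|=1, x<0.
x=-1.15: |R|=0.1255
R=1: x+5/24x²=0 ⇒ x=−24/5=-4.8000; min R=1−1/(4·5/24)=-0.2000>−1
Confirm numerically:
  x=-4.328: |R|=0.57441 <1
  x=-3.215: |R|=0.06162 <1
  x=-2.204: |R|=0.19200 <1
  x=-1.987: |R|=0.16446 <1
  x=-5.376: |R|=1.64512 >1
  x=-5.018: |R|=1.22790 >1
Interval (-4.8000, 0).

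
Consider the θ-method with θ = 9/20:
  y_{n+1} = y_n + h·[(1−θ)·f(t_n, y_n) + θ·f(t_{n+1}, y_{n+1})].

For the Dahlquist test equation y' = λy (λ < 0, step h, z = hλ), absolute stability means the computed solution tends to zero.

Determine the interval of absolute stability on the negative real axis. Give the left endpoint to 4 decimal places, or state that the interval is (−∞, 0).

On y'=λy, z=hλ:
  y_{n+1} = y_n + z·[11/20·y_n + 9/20·y_{n+1}] ⇒ (1 − 9/20z)y_{n+1} = (1 + 11/20z)y_n
  ⇒ R(z) = (1 + 11/20z)/(1 − 9/20z).

Need |R(x)|<1, x<0.
x=-0.88: |R|=0.3696
R=−1: 1+11/20x = −1+9/20x ⇒ -1/10x=2 ⇒ x=2/(-1/10)=-20.0000
Confirm numerically:
  x=-16.657: |R|=0.96065 <1
  x=-14.891: |R|=0.93366 <1
  x=-12.288: |R|=0.88189 <1
  x=-10.863: |R|=0.84483 <1
  x=-20.563: |R|=1.00549 >1
  x=-20.284: |R|=1.00280 >1
  x=-20.182: |R|=1.00181 >1
Interval (-20.0000, 0).

z∈(-20.0000,0).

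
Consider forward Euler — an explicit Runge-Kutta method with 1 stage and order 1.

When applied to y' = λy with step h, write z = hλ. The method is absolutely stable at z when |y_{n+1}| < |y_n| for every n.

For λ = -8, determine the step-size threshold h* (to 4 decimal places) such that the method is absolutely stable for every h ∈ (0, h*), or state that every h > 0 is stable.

Set f=λy, z=hλ:
  order 1, 1-stage ⇒ R(z)=1+z
  (e.g. R(-1.11)=-0.11000, |R|=0.11000)

Boundary: |R(x)|=1, x<0.
x=-1.11: |R|=0.1100
|R(-1.6)|=0.6000 |R(-1.09)|=0.0900 |R(-1.01)|=0.0100
Bisect:
  x_lo=-2.3378 |R|=1.3378  x_hi=-0.1404 |R|=0.8596
  mid=-1.23912 |R|=0.23912 →hi
  mid=-1.78847 |R|=0.78847 →hi
  mid=-2.06315 |R|=1.06315 →lo
  mid=-1.92581 |R|=0.92581 →hi
  mid=-1.99448 |R|=0.99448 →hi
  mid=-2.02881 |R|=1.02881 →lo
  mid=-2.01164 |R|=1.01164 →lo
  ...
  [-2.00011,-1.99998] ⇒ x*=-2.0000
Stable set (-2.0000, 0).

(-2.0000,0); λ=-8 ⇒ h* = 0.2500.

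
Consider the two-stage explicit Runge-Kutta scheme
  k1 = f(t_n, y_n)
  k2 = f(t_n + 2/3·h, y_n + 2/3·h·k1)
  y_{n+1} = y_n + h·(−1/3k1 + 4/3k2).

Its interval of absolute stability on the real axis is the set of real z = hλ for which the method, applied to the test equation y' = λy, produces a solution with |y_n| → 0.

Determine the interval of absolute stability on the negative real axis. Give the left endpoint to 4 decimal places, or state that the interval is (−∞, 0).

z∈(-1.1250,0).

On y'=λy, z=hλ:
  k1=λy_n ⇒ h·k1=z·y_n;  k2=λ(1+2/3z)y_n ⇒ h·k2=z(1+2/3z)y_n
  y_{n+1}/y_n = 1 − 1/3z + 4/3z(1+2/3z) = 1 + z + 8/9z²
  so R(z) = 1 + z + 8/9z².

Boundary: |R(x)|=1, x<0.
x=-1: |R|=0.8889
R=1: x+8/9x²=0 ⇒ x=−9/8=-1.1250; min R=1−1/(4·8/9)=0.7188>−1
Confirm numerically:
  x=-1.026: |R|=0.90971 <1
  x=-0.947: |R|=0.85016 <1
  x=-0.912: |R|=0.82733 <1
  x=-0.569: |R|=0.71879 <1
  x=-1.435: |R|=1.39542 >1
  x=-1.355: |R|=1.27702 >1
  x=-1.327: |R|=1.23827 >1
Stable set (-1.1250, 0).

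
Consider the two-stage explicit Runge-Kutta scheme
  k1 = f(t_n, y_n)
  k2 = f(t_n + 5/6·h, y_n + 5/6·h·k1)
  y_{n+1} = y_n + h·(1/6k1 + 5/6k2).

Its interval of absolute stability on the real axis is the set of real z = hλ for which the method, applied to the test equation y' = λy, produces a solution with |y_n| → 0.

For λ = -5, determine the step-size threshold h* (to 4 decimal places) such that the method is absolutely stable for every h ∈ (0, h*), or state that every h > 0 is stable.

On y'=λy, z=hλ:
  k1=λy_n ⇒ h·k1=z·y_n;  k2=λ(1+5/6z)y_n ⇒ h·k2=z(1+5/6z)y_n
  y_{n+1}/y_n = 1 + 1/6z + 5/6z(1+5/6z) = 1 + z + 25/36z²
  Hence R(z) = 1 + z + 25/36z².

Find x<0 with |R(x)|<1.
x=-1.26: |R|=0.8425
R=1: x+25/36x²=0 ⇒ x=−36/25=-1.4400; min R=1−1/(4·25/36)=0.6400>−1
Confirm numerically:
  x=-0.817: |R|=0.64653 <1
  x=-0.792: |R|=0.64360 <1
  x=-0.597: |R|=0.65051 <1
  x=-1.848: |R|=1.52360 >1
  x=-1.603: |R|=1.18145 >1
  x=-1.592: |R|=1.16804 >1
Stable set (-1.4400, 0).

(-1.4400,0); λ=-5 ⇒ h* = (36/25)/5 = 0.2880.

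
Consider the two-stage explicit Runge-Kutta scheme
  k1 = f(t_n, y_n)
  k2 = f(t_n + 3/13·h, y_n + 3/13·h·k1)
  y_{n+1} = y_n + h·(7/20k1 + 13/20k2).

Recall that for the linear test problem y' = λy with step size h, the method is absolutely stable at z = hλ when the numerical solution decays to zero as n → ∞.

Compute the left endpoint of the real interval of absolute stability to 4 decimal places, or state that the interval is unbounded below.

left endpoint -6.6667.

Set f=λy, z=hλ:
  k1=λy_n ⇒ h·k1=z·y_n;  k2=λ(1+3/13z)y_n ⇒ h·k2=z(1+3/13z)y_n
  y_{n+1}/y_n = 1 + 7/20z + 13/20z(1+3/13z) = 1 + z + 3/20z²
  ⇒ R(z) = 1 + z + 3/20z².

Need |R(x)|<1, x<0.
x=-1.38: |R|=0.0943
R=1: x+3/20x²=0 ⇒ x=−20/3=-6.6667; min R=1−1/(4·3/20)=-0.6667>−1
Confirm numerically:
  x=-5.516: |R|=0.04794 <1
  x=-5.494: |R|=0.03361 <1
  x=-4.144: |R|=0.56809 <1
  x=-6.972: |R|=1.31932 >1
  x=-6.911: |R|=1.25329 >1
So |R|<1 on (-6.6667, 0).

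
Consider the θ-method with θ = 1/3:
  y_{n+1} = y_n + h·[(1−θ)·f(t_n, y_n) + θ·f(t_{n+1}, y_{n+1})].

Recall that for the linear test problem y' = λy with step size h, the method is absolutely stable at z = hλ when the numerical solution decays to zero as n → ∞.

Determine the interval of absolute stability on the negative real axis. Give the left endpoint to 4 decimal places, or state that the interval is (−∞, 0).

z∈(-6.0000,0).

Test eqn y'=λy, z=hλ:
  y_{n+1} = y_n + z·[2/3·y_n + 1/3·y_{n+1}] ⇒ (1 − 1/3z)y_{n+1} = (1 + 2/3z)y_n
  so R(z) = (1 + 2/3z)/(1 − 1/3z).

Boundary: |R(x)|=1, x<0.
x=-1.5: |R|=0.0000
R=−1: 1+2/3x = −1+1/3x ⇒ -1/3x=2 ⇒ x=2/(-1/3)=-6.0000
Confirm numerically:
  x=-4.662: |R|=0.82537 <1
  x=-2.858: |R|=0.46364 <1
  x=-2.407: |R|=0.33549 <1
  x=-6.308: |R|=1.03309 >1
  x=-6.237: |R|=1.02566 >1
  x=-6.020: |R|=1.00222 >1
So |R|<1 on (-6.0000, 0).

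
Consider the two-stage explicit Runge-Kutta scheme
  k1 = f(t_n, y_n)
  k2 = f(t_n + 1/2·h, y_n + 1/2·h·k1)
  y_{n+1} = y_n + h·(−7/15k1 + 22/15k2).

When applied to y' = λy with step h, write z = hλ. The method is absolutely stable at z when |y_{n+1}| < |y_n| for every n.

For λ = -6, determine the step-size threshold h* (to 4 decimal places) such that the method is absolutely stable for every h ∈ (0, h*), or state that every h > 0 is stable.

Test eqn y'=λy, z=hλ:
  k1=λy_n ⇒ h·k1=z·y_n;  k2=λ(1+1/2z)y_n ⇒ h·k2=z(1+1/2z)y_n
  y_{n+1}/y_n = 1 − 7/15z + 22/15z(1+1/2z) = 1 + z + 11/15z²
  Hence R(z) = 1 + z + 11/15z².

Solve |R(x)|<1 on ℝ⁻.
x=-0.91: |R|=0.6973
R=1: x+11/15x²=0 ⇒ x=−15/11=-1.3636; min R=1−1/(4·11/15)=0.6591>−1
Confirm numerically:
  x=-1.001: |R|=0.73380 <1
  x=-0.913: |R|=0.69828 <1
  x=-0.888: |R|=0.69027 <1
  x=-1.922: |R|=1.78699 >1
  x=-1.736: |R|=1.47404 >1
  x=-1.583: |R|=1.25465 >1
Interval (-1.3636, 0).

(-1.3636,0); λ=-6 ⇒ h* = (15/11)/6 = 0.2273.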